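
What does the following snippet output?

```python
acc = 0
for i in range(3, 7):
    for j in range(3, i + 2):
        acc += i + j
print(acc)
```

130

i=3,j=3: acc = 0+6 = 6
i=3,j=4: acc = 6+7 = 13
i=4,j=3: acc = 13+7 = 20
i=4,j=4: acc = 20+8 = 28
i=4,j=5: acc = 28+9 = 37
i=5,j=3: acc = 37+8 = 45
i=5,j=4: acc = 45+9 = 54
i=5,j=5: acc = 54+10 = 64
i=5,j=6: acc = 64+11 = 75
i=6,j=3: acc = 75+9 = 84
i=6,j=4: acc = 84+10 = 94
i=6,j=5: acc = 94+11 = 105
i=6,j=6: acc = 105+12 = 117
i=6,j=7: acc = 117+13 = 130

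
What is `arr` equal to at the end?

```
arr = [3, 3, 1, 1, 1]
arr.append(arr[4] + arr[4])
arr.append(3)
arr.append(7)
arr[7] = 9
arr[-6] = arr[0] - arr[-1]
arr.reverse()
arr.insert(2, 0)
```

[9, 3, 0, 2, 1, 1, -6, 3, 3]

append arr[4]+arr[4] = 1+1 = 2 → [3, 3, 1, 1, 1, 2]
append 3 → [3, 3, 1, 1, 1, 2, 3]
append 7 → [3, 3, 1, 1, 1, 2, 3, 7]
arr[7] = 9 → [3, 3, 1, 1, 1, 2, 3, 9]
arr[-6] = arr[0]-arr[-1] = 3-9 = -6 → [3, 3, -6, 1, 1, 2, 3, 9]
reverse → [9, 3, 2, 1, 1, -6, 3, 3]
insert 0 at 2 → [9, 3, 0, 2, 1, 1, -6, 3, 3]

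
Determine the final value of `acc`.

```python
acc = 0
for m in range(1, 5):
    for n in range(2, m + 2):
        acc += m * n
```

95

m=1,n=2: acc = 0+2 = 2
m=2,n=2: acc = 2+4 = 6
m=2,n=3: acc = 6+6 = 12
m=3,n=2: acc = 12+6 = 18
m=3,n=3: acc = 18+9 = 27
m=3,n=4: acc = 27+12 = 39
m=4,n=2: acc = 39+8 = 47
m=4,n=3: acc = 47+12 = 59
m=4,n=4: acc = 59+16 = 75
m=4,n=5: acc = 75+20 = 95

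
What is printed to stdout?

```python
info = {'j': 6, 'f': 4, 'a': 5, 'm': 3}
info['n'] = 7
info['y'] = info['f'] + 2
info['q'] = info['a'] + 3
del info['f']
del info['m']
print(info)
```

info['n'] = 7 → {'j': 6, 'f': 4, 'a': 5, 'm': 3, 'n': 7}
info['y'] = info['f']+2 = 6 → {'j': 6, 'f': 4, 'a': 5, 'm': 3, 'n': 7, 'y': 6}
info['q'] = info['a']+3 = 8 → {'j': 6, 'f': 4, 'a': 5, 'm': 3, 'n': 7, 'y': 6, 'q': 8}
del 'f' → {'j': 6, 'a': 5, 'm': 3, 'n': 7, 'y': 6, 'q': 8}
del 'm' → {'j': 6, 'a': 5, 'n': 7, 'y': 6, 'q': 8}

{'j': 6, 'a': 5, 'n': 7, 'y': 6, 'q': 8}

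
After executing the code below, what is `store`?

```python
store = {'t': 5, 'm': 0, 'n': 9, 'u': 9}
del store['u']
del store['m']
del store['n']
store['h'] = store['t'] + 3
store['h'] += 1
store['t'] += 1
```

del 'u' → {'t': 5, 'm': 0, 'n': 9}
del 'm' → {'t': 5, 'n': 9}
del 'n' → {'t': 5}
store['h'] = store['t']+3 = 8 → {'t': 5, 'h': 8}
store['h'] = 8+1 = 9 → {'t': 5, 'h': 9}
store['t'] = 5+1 = 6 → {'t': 6, 'h': 9}

{'t': 6, 'h': 9}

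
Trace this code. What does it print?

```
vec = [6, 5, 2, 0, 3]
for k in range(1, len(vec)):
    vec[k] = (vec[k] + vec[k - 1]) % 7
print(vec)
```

k=1: vec[1] = (5+6)%7 = 4 → [6, 4, 2, 0, 3]
k=2: vec[2] = (2+4)%7 = 6 → [6, 4, 6, 0, 3]
k=3: vec[3] = (0+6)%7 = 6 → [6, 4, 6, 6, 3]
k=4: vec[4] = (3+6)%7 = 2 → [6, 4, 6, 6, 2]

[6, 4, 6, 6, 2]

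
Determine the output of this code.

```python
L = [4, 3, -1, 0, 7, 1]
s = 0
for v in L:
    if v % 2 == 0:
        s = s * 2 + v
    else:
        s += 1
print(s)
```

v=4: even, s = 0*2+4 = 4
v=3: not even, s = 4+1 = 5
v=-1: not even, s = 5+1 = 6
v=0: even, s = 6*2+0 = 12
v=7: not even, s = 12+1 = 13
v=1: not even, s = 13+1 = 14

14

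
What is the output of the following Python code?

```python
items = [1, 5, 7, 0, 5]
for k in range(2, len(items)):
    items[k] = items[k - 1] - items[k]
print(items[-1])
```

k=2: items[2] = 5-7 = -2 → [1, 5, -2, 0, 5]
k=3: items[3] = (-2)-0 = -2 → [1, 5, -2, -2, 5]
k=4: items[4] = (-2)-5 = -7 → [1, 5, -2, -2, -7]

-7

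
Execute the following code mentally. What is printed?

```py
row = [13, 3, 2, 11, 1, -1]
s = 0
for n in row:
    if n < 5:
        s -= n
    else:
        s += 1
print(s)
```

-3

n=13: not <5, s = 0+1 = 1
n=3: <5, s = 1-3 = -2
n=2: <5, s = (-2)-2 = -4
n=11: not <5, s = (-4)+1 = -3
n=1: <5, s = (-3)-1 = -4
n=-1: <5, s = (-4)-(-1) = -3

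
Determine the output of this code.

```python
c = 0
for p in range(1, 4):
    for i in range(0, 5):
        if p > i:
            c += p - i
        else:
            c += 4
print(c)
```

46

p=1,i=0: 1>0, c = 0+1 = 1
p=1,i=1: not 1>1, c = 1+4 = 5
p=1,i=2: not 1>2, c = 5+4 = 9
p=1,i=3: not 1>3, c = 9+4 = 13
p=1,i=4: not 1>4, c = 13+4 = 17
p=2,i=0: 2>0, c = 17+2 = 19
p=2,i=1: 2>1, c = 19+1 = 20
p=2,i=2: not 2>2, c = 20+4 = 24
p=2,i=3: not 2>3, c = 24+4 = 28
p=2,i=4: not 2>4, c = 28+4 = 32
p=3,i=0: 3>0, c = 32+3 = 35
p=3,i=1: 3>1, c = 35+2 = 37
p=3,i=2: 3>2, c = 37+1 = 38
p=3,i=3: not 3>3, c = 38+4 = 42
p=3,i=4: not 3>4, c = 42+4 = 46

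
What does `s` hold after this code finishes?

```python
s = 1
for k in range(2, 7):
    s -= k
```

-19

k=2: s = 1-2 = -1
k=3: s = (-1)-3 = -4
k=4: s = (-4)-4 = -8
k=5: s = (-8)-5 = -13
k=6: s = (-13)-6 = -19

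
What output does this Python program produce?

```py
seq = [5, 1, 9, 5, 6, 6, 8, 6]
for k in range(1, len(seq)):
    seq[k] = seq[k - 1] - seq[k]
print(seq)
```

[5, 4, -5, -10, -16, -22, -30, -36]

k=1: seq[1] = 5-1 = 4 → [5, 4, 9, 5, 6, 6, 8, 6]
k=2: seq[2] = 4-9 = -5 → [5, 4, -5, 5, 6, 6, 8, 6]
k=3: seq[3] = (-5)-5 = -10 → [5, 4, -5, -10, 6, 6, 8, 6]
k=4: seq[4] = (-10)-6 = -16 → [5, 4, -5, -10, -16, 6, 8, 6]
k=5: seq[5] = (-16)-6 = -22 → [5, 4, -5, -10, -16, -22, 8, 6]
k=6: seq[6] = (-22)-8 = -30 → [5, 4, -5, -10, -16, -22, -30, 6]
k=7: seq[7] = (-30)-6 = -36 → [5, 4, -5, -10, -16, -22, -30, -36]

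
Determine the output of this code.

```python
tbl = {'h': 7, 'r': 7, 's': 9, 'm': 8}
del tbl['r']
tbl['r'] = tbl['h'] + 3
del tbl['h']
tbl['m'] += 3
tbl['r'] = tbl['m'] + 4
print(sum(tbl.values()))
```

35

del 'r' → {'h': 7, 's': 9, 'm': 8}
tbl['r'] = tbl['h']+3 = 10 → {'h': 7, 's': 9, 'm': 8, 'r': 10}
del 'h' → {'s': 9, 'm': 8, 'r': 10}
tbl['m'] = 8+3 = 11 → {'s': 9, 'm': 11, 'r': 10}
tbl['r'] = tbl['m']+4 = 15 → {'s': 9, 'm': 11, 'r': 15}
sum of values = 35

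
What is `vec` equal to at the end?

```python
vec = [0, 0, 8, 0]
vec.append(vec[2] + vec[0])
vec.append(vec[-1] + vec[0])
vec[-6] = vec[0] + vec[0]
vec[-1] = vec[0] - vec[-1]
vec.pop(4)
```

append vec[2]+vec[0] = 8+0 = 8 → [0, 0, 8, 0, 8]
append vec[-1]+vec[0] = 8+0 = 8 → [0, 0, 8, 0, 8, 8]
vec[-6] = vec[0]+vec[0] = 0+0 = 0 → [0, 0, 8, 0, 8, 8]
vec[-1] = vec[0]-vec[-1] = 0-8 = -8 → [0, 0, 8, 0, 8, -8]
pop(4) removes 8 → [0, 0, 8, 0, -8]

[0, 0, 8, 0, -8]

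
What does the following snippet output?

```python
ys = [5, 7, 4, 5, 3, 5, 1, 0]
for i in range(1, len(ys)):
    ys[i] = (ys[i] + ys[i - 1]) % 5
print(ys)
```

[5, 2, 1, 1, 4, 4, 0, 0]

i=1: ys[1] = (7+5)%5 = 2 → [5, 2, 4, 5, 3, 5, 1, 0]
i=2: ys[2] = (4+2)%5 = 1 → [5, 2, 1, 5, 3, 5, 1, 0]
i=3: ys[3] = (5+1)%5 = 1 → [5, 2, 1, 1, 3, 5, 1, 0]
i=4: ys[4] = (3+1)%5 = 4 → [5, 2, 1, 1, 4, 5, 1, 0]
i=5: ys[5] = (5+4)%5 = 4 → [5, 2, 1, 1, 4, 4, 1, 0]
i=6: ys[6] = (1+4)%5 = 0 → [5, 2, 1, 1, 4, 4, 0, 0]
i=7: ys[7] = (0+0)%5 = 0 → [5, 2, 1, 1, 4, 4, 0, 0]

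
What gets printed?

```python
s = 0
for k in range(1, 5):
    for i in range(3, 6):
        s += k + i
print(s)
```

78

k=1,i=3: s = 0+4 = 4
k=1,i=4: s = 4+5 = 9
k=1,i=5: s = 9+6 = 15
k=2,i=3: s = 15+5 = 20
k=2,i=4: s = 20+6 = 26
k=2,i=5: s = 26+7 = 33
k=3,i=3: s = 33+6 = 39
k=3,i=4: s = 39+7 = 46
k=3,i=5: s = 46+8 = 54
k=4,i=3: s = 54+7 = 61
k=4,i=4: s = 61+8 = 69
k=4,i=5: s = 69+9 = 78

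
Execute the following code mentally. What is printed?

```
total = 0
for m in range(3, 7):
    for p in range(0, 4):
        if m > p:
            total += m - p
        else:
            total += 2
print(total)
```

50

m=3,p=0: 3>0, total = 0+3 = 3
m=3,p=1: 3>1, total = 3+2 = 5
m=3,p=2: 3>2, total = 5+1 = 6
m=3,p=3: not 3>3, total = 6+2 = 8
m=4,p=0: 4>0, total = 8+4 = 12
m=4,p=1: 4>1, total = 12+3 = 15
m=4,p=2: 4>2, total = 15+2 = 17
m=4,p=3: 4>3, total = 17+1 = 18
m=5,p=0: 5>0, total = 18+5 = 23
m=5,p=1: 5>1, total = 23+4 = 27
m=5,p=2: 5>2, total = 27+3 = 30
m=5,p=3: 5>3, total = 30+2 = 32
m=6,p=0: 6>0, total = 32+6 = 38
m=6,p=1: 6>1, total = 38+5 = 43
m=6,p=2: 6>2, total = 43+4 = 47
m=6,p=3: 6>3, total = 47+3 = 50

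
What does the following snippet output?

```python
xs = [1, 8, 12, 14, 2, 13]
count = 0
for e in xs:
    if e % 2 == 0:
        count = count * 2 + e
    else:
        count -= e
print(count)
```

113

e=1: not even, count = 0-1 = -1
e=8: even, count = (-1)*2+8 = 6
e=12: even, count = 6*2+12 = 24
e=14: even, count = 24*2+14 = 62
e=2: even, count = 62*2+2 = 126
e=13: not even, count = 126-13 = 113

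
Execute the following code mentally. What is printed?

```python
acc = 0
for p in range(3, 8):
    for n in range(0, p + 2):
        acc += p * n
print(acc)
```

p=3,n=0: acc = 0+0 = 0
p=3,n=1: acc = 0+3 = 3
p=3,n=2: acc = 3+6 = 9
p=3,n=3: acc = 9+9 = 18
p=3,n=4: acc = 18+12 = 30
p=4,n=0: acc = 30+0 = 30
p=4,n=1: acc = 30+4 = 34
p=4,n=2: acc = 34+8 = 42
p=4,n=3: acc = 42+12 = 54
p=4,n=4: acc = 54+16 = 70
p=4,n=5: acc = 70+20 = 90
p=5,n=0: acc = 90+0 = 90
p=5,n=1: acc = 90+5 = 95
p=5,n=2: acc = 95+10 = 105
p=5,n=3: acc = 105+15 = 120
p=5,n=4: acc = 120+20 = 140
p=5,n=5: acc = 140+25 = 165
p=5,n=6: acc = 165+30 = 195
p=6,n=0: acc = 195+0 = 195
p=6,n=1: acc = 195+6 = 201
p=6,n=2: acc = 201+12 = 213
p=6,n=3: acc = 213+18 = 231
p=6,n=4: acc = 231+24 = 255
p=6,n=5: acc = 255+30 = 285
p=6,n=6: acc = 285+36 = 321
p=6,n=7: acc = 321+42 = 363
p=7,n=0: acc = 363+0 = 363
p=7,n=1: acc = 363+7 = 370
p=7,n=2: acc = 370+14 = 384
p=7,n=3: acc = 384+21 = 405
p=7,n=4: acc = 405+28 = 433
p=7,n=5: acc = 433+35 = 468
p=7,n=6: acc = 468+42 = 510
p=7,n=7: acc = 510+49 = 559
p=7,n=8: acc = 559+56 = 615

615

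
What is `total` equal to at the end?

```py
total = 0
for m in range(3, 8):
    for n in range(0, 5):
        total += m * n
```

m=3,n=0: total = 0+0 = 0
m=3,n=1: total = 0+3 = 3
m=3,n=2: total = 3+6 = 9
m=3,n=3: total = 9+9 = 18
m=3,n=4: total = 18+12 = 30
m=4,n=0: total = 30+0 = 30
m=4,n=1: total = 30+4 = 34
m=4,n=2: total = 34+8 = 42
m=4,n=3: total = 42+12 = 54
m=4,n=4: total = 54+16 = 70
m=5,n=0: total = 70+0 = 70
m=5,n=1: total = 70+5 = 75
m=5,n=2: total = 75+10 = 85
m=5,n=3: total = 85+15 = 100
m=5,n=4: total = 100+20 = 120
m=6,n=0: total = 120+0 = 120
m=6,n=1: total = 120+6 = 126
m=6,n=2: total = 126+12 = 138
m=6,n=3: total = 138+18 = 156
m=6,n=4: total = 156+24 = 180
m=7,n=0: total = 180+0 = 180
m=7,n=1: total = 180+7 = 187
m=7,n=2: total = 187+14 = 201
m=7,n=3: total = 201+21 = 222
m=7,n=4: total = 222+28 = 250

250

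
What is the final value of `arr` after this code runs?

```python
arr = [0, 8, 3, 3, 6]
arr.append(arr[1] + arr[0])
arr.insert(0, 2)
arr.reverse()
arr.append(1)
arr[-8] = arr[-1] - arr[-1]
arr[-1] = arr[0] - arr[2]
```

[0, 6, 3, 3, 8, 0, 2, -3]

append arr[1]+arr[0] = 8+0 = 8 → [0, 8, 3, 3, 6, 8]
insert 2 at 0 → [2, 0, 8, 3, 3, 6, 8]
reverse → [8, 6, 3, 3, 8, 0, 2]
append 1 → [8, 6, 3, 3, 8, 0, 2, 1]
arr[-8] = arr[-1]-arr[-1] = 1-1 = 0 → [0, 6, 3, 3, 8, 0, 2, 1]
arr[-1] = arr[0]-arr[2] = 0-3 = -3 → [0, 6, 3, 3, 8, 0, 2, -3]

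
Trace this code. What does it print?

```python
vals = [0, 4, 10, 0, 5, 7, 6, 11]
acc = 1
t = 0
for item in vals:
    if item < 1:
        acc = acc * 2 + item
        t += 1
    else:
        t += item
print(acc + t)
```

49

item=0: <1, acc = 1*2+0 = 2; t=1
item=4: not <1; t=5
item=10: not <1; t=15
item=0: <1, acc = 2*2+0 = 4; t=16
item=5: not <1; t=21
item=7: not <1; t=28
item=6: not <1; t=34
item=11: not <1; t=45
acc+t = 4+45 = 49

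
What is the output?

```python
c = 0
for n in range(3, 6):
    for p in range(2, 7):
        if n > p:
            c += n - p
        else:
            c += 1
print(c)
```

n=3,p=2: 3>2, c = 0+1 = 1
n=3,p=3: not 3>3, c = 1+1 = 2
n=3,p=4: not 3>4, c = 2+1 = 3
n=3,p=5: not 3>5, c = 3+1 = 4
n=3,p=6: not 3>6, c = 4+1 = 5
n=4,p=2: 4>2, c = 5+2 = 7
n=4,p=3: 4>3, c = 7+1 = 8
n=4,p=4: not 4>4, c = 8+1 = 9
n=4,p=5: not 4>5, c = 9+1 = 10
n=4,p=6: not 4>6, c = 10+1 = 11
n=5,p=2: 5>2, c = 11+3 = 14
n=5,p=3: 5>3, c = 14+2 = 16
n=5,p=4: 5>4, c = 16+1 = 17
n=5,p=5: not 5>5, c = 17+1 = 18
n=5,p=6: not 5>6, c = 18+1 = 19

19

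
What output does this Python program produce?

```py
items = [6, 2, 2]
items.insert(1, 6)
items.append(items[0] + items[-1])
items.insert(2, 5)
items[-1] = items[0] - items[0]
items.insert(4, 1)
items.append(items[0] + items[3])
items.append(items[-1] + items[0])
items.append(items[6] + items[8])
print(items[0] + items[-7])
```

8

insert 6 at 1 → [6, 6, 2, 2]
append items[0]+items[-1] = 6+2 = 8 → [6, 6, 2, 2, 8]
insert 5 at 2 → [6, 6, 5, 2, 2, 8]
items[-1] = items[0]-items[0] = 6-6 = 0 → [6, 6, 5, 2, 2, 0]
insert 1 at 4 → [6, 6, 5, 2, 1, 2, 0]
append items[0]+items[3] = 6+2 = 8 → [6, 6, 5, 2, 1, 2, 0, 8]
append items[-1]+items[0] = 8+6 = 14 → [6, 6, 5, 2, 1, 2, 0, 8, 14]
append items[6]+items[8] = 0+14 = 14 → [6, 6, 5, 2, 1, 2, 0, 8, 14, 14]
items[0]+items[-7] = 6+2 = 8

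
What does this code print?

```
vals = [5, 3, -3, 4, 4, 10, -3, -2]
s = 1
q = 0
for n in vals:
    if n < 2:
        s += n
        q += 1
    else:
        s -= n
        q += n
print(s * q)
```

-957

n=5: not <2, s = 1-5 = -4; q=5
n=3: not <2, s = (-4)-3 = -7; q=8
n=-3: <2, s = (-7)+(-3) = -10; q=9
n=4: not <2, s = (-10)-4 = -14; q=13
n=4: not <2, s = (-14)-4 = -18; q=17
n=10: not <2, s = (-18)-10 = -28; q=27
n=-3: <2, s = (-28)+(-3) = -31; q=28
n=-2: <2, s = (-31)+(-2) = -33; q=29
s*q = (-33)*29 = -957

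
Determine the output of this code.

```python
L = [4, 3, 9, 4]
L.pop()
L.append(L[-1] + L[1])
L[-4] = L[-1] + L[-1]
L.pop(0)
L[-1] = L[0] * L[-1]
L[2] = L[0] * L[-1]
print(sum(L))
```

120

pop() removes 4 → [4, 3, 9]
append L[-1]+L[1] = 9+3 = 12 → [4, 3, 9, 12]
L[-4] = L[-1]+L[-1] = 12+12 = 24 → [24, 3, 9, 12]
pop(0) removes 24 → [3, 9, 12]
L[-1] = L[0]*L[-1] = 3*12 = 36 → [3, 9, 36]
L[2] = L[0]*L[-1] = 3*36 = 108 → [3, 9, 108]
sum = 120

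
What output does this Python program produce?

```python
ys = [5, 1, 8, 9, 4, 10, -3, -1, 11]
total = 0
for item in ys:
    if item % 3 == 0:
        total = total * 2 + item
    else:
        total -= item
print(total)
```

item=5: not %3==0, total = 0-5 = -5
item=1: not %3==0, total = (-5)-1 = -6
item=8: not %3==0, total = (-6)-8 = -14
item=9: %3==0, total = (-14)*2+9 = -19
item=4: not %3==0, total = (-19)-4 = -23
item=10: not %3==0, total = (-23)-10 = -33
item=-3: %3==0, total = (-33)*2+(-3) = -69
item=-1: not %3==0, total = (-69)-(-1) = -68
item=11: not %3==0, total = (-68)-11 = -79

-79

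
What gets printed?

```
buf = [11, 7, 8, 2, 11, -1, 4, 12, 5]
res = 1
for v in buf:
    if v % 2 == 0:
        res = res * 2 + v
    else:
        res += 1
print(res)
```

v=11: not even, res = 1+1 = 2
v=7: not even, res = 2+1 = 3
v=8: even, res = 3*2+8 = 14
v=2: even, res = 14*2+2 = 30
v=11: not even, res = 30+1 = 31
v=-1: not even, res = 31+1 = 32
v=4: even, res = 32*2+4 = 68
v=12: even, res = 68*2+12 = 148
v=5: not even, res = 148+1 = 149

149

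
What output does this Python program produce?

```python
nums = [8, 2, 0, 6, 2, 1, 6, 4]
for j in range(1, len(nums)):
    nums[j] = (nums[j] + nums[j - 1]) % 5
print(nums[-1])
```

j=1: nums[1] = (2+8)%5 = 0 → [8, 0, 0, 6, 2, 1, 6, 4]
j=2: nums[2] = (0+0)%5 = 0 → [8, 0, 0, 6, 2, 1, 6, 4]
j=3: nums[3] = (6+0)%5 = 1 → [8, 0, 0, 1, 2, 1, 6, 4]
j=4: nums[4] = (2+1)%5 = 3 → [8, 0, 0, 1, 3, 1, 6, 4]
j=5: nums[5] = (1+3)%5 = 4 → [8, 0, 0, 1, 3, 4, 6, 4]
j=6: nums[6] = (6+4)%5 = 0 → [8, 0, 0, 1, 3, 4, 0, 4]
j=7: nums[7] = (4+0)%5 = 4 → [8, 0, 0, 1, 3, 4, 0, 4]

4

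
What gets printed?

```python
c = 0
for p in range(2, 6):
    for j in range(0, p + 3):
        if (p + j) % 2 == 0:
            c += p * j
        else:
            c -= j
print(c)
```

136

p=2,j=0: even sum, c = 0+0 = 0
p=2,j=1: odd sum, c = 0-1 = -1
p=2,j=2: even sum, c = (-1)+4 = 3
p=2,j=3: odd sum, c = 3-3 = 0
p=2,j=4: even sum, c = 0+8 = 8
p=3,j=0: odd sum, c = 8-0 = 8
p=3,j=1: even sum, c = 8+3 = 11
p=3,j=2: odd sum, c = 11-2 = 9
p=3,j=3: even sum, c = 9+9 = 18
p=3,j=4: odd sum, c = 18-4 = 14
p=3,j=5: even sum, c = 14+15 = 29
p=4,j=0: even sum, c = 29+0 = 29
p=4,j=1: odd sum, c = 29-1 = 28
p=4,j=2: even sum, c = 28+8 = 36
p=4,j=3: odd sum, c = 36-3 = 33
p=4,j=4: even sum, c = 33+16 = 49
p=4,j=5: odd sum, c = 49-5 = 44
p=4,j=6: even sum, c = 44+24 = 68
p=5,j=0: odd sum, c = 68-0 = 68
p=5,j=1: even sum, c = 68+5 = 73
p=5,j=2: odd sum, c = 73-2 = 71
p=5,j=3: even sum, c = 71+15 = 86
p=5,j=4: odd sum, c = 86-4 = 82
p=5,j=5: even sum, c = 82+25 = 107
p=5,j=6: odd sum, c = 107-6 = 101
p=5,j=7: even sum, c = 101+35 = 136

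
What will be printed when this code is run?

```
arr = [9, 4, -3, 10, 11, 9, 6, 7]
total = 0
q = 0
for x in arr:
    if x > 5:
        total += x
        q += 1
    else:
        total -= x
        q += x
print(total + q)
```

x=9: >5, total = 0+9 = 9; q=1
x=4: not >5, total = 9-4 = 5; q=5
x=-3: not >5, total = 5-(-3) = 8; q=2
x=10: >5, total = 8+10 = 18; q=3
x=11: >5, total = 18+11 = 29; q=4
x=9: >5, total = 29+9 = 38; q=5
x=6: >5, total = 38+6 = 44; q=6
x=7: >5, total = 44+7 = 51; q=7
total+q = 51+7 = 58

58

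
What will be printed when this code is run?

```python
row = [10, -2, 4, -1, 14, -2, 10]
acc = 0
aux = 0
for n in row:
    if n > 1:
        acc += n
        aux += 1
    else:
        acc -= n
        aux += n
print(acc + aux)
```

42

n=10: >1, acc = 0+10 = 10; aux=1
n=-2: not >1, acc = 10-(-2) = 12; aux=-1
n=4: >1, acc = 12+4 = 16; aux=0
n=-1: not >1, acc = 16-(-1) = 17; aux=-1
n=14: >1, acc = 17+14 = 31; aux=0
n=-2: not >1, acc = 31-(-2) = 33; aux=-2
n=10: >1, acc = 33+10 = 43; aux=-1
acc+aux = 43+(-1) = 42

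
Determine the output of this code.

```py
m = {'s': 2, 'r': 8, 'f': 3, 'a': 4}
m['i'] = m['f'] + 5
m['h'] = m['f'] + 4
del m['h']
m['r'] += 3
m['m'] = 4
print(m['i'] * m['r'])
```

m['i'] = m['f']+5 = 8 → {'s': 2, 'r': 8, 'f': 3, 'a': 4, 'i': 8}
m['h'] = m['f']+4 = 7 → {'s': 2, 'r': 8, 'f': 3, 'a': 4, 'i': 8, 'h': 7}
del 'h' → {'s': 2, 'r': 8, 'f': 3, 'a': 4, 'i': 8}
m['r'] = 8+3 = 11 → {'s': 2, 'r': 11, 'f': 3, 'a': 4, 'i': 8}
m['m'] = 4 → {'s': 2, 'r': 11, 'f': 3, 'a': 4, 'i': 8, 'm': 4}
m['i']*m['r'] = 8*11 = 88

88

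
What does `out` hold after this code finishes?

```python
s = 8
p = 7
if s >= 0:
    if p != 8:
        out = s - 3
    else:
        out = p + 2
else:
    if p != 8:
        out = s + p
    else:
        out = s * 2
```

5

s=8, p=7
s >= 0 is True; p != 8 is True
→ out = s - 3 = 5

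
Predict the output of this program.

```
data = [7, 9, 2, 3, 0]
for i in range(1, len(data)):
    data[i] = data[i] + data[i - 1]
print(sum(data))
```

i=1: data[1] = 9+7 = 16 → [7, 16, 2, 3, 0]
i=2: data[2] = 2+16 = 18 → [7, 16, 18, 3, 0]
i=3: data[3] = 3+18 = 21 → [7, 16, 18, 21, 0]
i=4: data[4] = 0+21 = 21 → [7, 16, 18, 21, 21]
sum = 83

83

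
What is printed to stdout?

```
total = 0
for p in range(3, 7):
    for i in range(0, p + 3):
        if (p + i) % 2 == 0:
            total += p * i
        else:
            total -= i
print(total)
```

p=3,i=0: odd sum, total = 0-0 = 0
p=3,i=1: even sum, total = 0+3 = 3
p=3,i=2: odd sum, total = 3-2 = 1
p=3,i=3: even sum, total = 1+9 = 10
p=3,i=4: odd sum, total = 10-4 = 6
p=3,i=5: even sum, total = 6+15 = 21
p=4,i=0: even sum, total = 21+0 = 21
p=4,i=1: odd sum, total = 21-1 = 20
p=4,i=2: even sum, total = 20+8 = 28
p=4,i=3: odd sum, total = 28-3 = 25
p=4,i=4: even sum, total = 25+16 = 41
p=4,i=5: odd sum, total = 41-5 = 36
p=4,i=6: even sum, total = 36+24 = 60
p=5,i=0: odd sum, total = 60-0 = 60
p=5,i=1: even sum, total = 60+5 = 65
p=5,i=2: odd sum, total = 65-2 = 63
p=5,i=3: even sum, total = 63+15 = 78
p=5,i=4: odd sum, total = 78-4 = 74
p=5,i=5: even sum, total = 74+25 = 99
p=5,i=6: odd sum, total = 99-6 = 93
p=5,i=7: even sum, total = 93+35 = 128
p=6,i=0: even sum, total = 128+0 = 128
p=6,i=1: odd sum, total = 128-1 = 127
p=6,i=2: even sum, total = 127+12 = 139
p=6,i=3: odd sum, total = 139-3 = 136
p=6,i=4: even sum, total = 136+24 = 160
p=6,i=5: odd sum, total = 160-5 = 155
p=6,i=6: even sum, total = 155+36 = 191
p=6,i=7: odd sum, total = 191-7 = 184
p=6,i=8: even sum, total = 184+48 = 232

232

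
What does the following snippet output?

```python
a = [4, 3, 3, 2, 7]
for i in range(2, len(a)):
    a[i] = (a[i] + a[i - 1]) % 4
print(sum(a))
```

12

i=2: a[2] = (3+3)%4 = 2 → [4, 3, 2, 2, 7]
i=3: a[3] = (2+2)%4 = 0 → [4, 3, 2, 0, 7]
i=4: a[4] = (7+0)%4 = 3 → [4, 3, 2, 0, 3]
sum = 12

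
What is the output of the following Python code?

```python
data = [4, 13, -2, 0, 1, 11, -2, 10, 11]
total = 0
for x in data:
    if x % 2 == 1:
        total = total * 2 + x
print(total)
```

x=4: not odd
x=13: odd, total = 0*2+13 = 13
x=-2: not odd
x=0: not odd
x=1: odd, total = 13*2+1 = 27
x=11: odd, total = 27*2+11 = 65
x=-2: not odd
x=10: not odd
x=11: odd, total = 65*2+11 = 141

141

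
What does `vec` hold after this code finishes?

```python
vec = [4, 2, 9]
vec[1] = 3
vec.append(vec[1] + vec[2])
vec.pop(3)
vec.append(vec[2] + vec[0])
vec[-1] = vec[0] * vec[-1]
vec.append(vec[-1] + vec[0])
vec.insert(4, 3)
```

[4, 3, 9, 52, 3, 56]

vec[1] = 3 → [4, 3, 9]
append vec[1]+vec[2] = 3+9 = 12 → [4, 3, 9, 12]
pop(3) removes 12 → [4, 3, 9]
append vec[2]+vec[0] = 9+4 = 13 → [4, 3, 9, 13]
vec[-1] = vec[0]*vec[-1] = 4*13 = 52 → [4, 3, 9, 52]
append vec[-1]+vec[0] = 52+4 = 56 → [4, 3, 9, 52, 56]
insert 3 at 4 → [4, 3, 9, 52, 3, 56]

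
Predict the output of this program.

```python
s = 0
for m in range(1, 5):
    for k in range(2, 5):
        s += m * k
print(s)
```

m=1,k=2: s = 0+2 = 2
m=1,k=3: s = 2+3 = 5
m=1,k=4: s = 5+4 = 9
m=2,k=2: s = 9+4 = 13
m=2,k=3: s = 13+6 = 19
m=2,k=4: s = 19+8 = 27
m=3,k=2: s = 27+6 = 33
m=3,k=3: s = 33+9 = 42
m=3,k=4: s = 42+12 = 54
m=4,k=2: s = 54+8 = 62
m=4,k=3: s = 62+12 = 74
m=4,k=4: s = 74+16 = 90

90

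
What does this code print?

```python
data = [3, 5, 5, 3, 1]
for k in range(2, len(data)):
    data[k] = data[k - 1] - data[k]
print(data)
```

[3, 5, 0, -3, -4]

k=2: data[2] = 5-5 = 0 → [3, 5, 0, 3, 1]
k=3: data[3] = 0-3 = -3 → [3, 5, 0, -3, 1]
k=4: data[4] = (-3)-1 = -4 → [3, 5, 0, -3, -4]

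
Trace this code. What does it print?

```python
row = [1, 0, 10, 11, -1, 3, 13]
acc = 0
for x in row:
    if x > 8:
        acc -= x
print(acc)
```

x=1: not >8
x=0: not >8
x=10: >8, acc = 0-10 = -10
x=11: >8, acc = (-10)-11 = -21
x=-1: not >8
x=3: not >8
x=13: >8, acc = (-21)-13 = -34

-34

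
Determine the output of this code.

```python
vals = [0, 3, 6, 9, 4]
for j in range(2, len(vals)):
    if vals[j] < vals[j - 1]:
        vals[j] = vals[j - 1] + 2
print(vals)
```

[0, 3, 6, 9, 11]

j=2: 6>=3, unchanged → [0, 3, 6, 9, 4]
j=3: 9>=6, unchanged → [0, 3, 6, 9, 4]
j=4: 4<9, vals[4] = 9+2 = 11 → [0, 3, 6, 9, 11]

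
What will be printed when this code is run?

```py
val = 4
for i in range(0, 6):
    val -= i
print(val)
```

-11

i=0: val = 4-0 = 4
i=1: val = 4-1 = 3
i=2: val = 3-2 = 1
i=3: val = 1-3 = -2
i=4: val = (-2)-4 = -6
i=5: val = (-6)-5 = -11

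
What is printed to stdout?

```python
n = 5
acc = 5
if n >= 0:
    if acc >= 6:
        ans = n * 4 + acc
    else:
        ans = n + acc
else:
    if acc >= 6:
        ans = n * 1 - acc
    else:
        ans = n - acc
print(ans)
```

n=5, acc=5
n >= 0 is True; acc >= 6 is False
→ ans = n + acc = 10

10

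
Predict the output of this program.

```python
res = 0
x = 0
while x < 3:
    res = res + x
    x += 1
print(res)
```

x=0: res = 0+0 = 0
x=1: res = 0+1 = 1
x=2: res = 1+2 = 3

3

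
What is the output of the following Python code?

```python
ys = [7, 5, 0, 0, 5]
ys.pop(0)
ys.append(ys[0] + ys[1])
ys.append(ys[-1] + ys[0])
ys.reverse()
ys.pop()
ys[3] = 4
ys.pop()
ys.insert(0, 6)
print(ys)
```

pop(0) removes 7 → [5, 0, 0, 5]
append ys[0]+ys[1] = 5+0 = 5 → [5, 0, 0, 5, 5]
append ys[-1]+ys[0] = 5+5 = 10 → [5, 0, 0, 5, 5, 10]
reverse → [10, 5, 5, 0, 0, 5]
pop() removes 5 → [10, 5, 5, 0, 0]
ys[3] = 4 → [10, 5, 5, 4, 0]
pop() removes 0 → [10, 5, 5, 4]
insert 6 at 0 → [6, 10, 5, 5, 4]

[6, 10, 5, 5, 4]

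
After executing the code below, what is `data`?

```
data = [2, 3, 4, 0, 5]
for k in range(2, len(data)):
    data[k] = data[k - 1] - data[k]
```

[2, 3, -1, -1, -6]

k=2: data[2] = 3-4 = -1 → [2, 3, -1, 0, 5]
k=3: data[3] = (-1)-0 = -1 → [2, 3, -1, -1, 5]
k=4: data[4] = (-1)-5 = -6 → [2, 3, -1, -1, -6]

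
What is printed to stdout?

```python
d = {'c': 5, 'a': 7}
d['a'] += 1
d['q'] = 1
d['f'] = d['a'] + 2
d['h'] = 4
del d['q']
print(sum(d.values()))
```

27

d['a'] = 7+1 = 8 → {'c': 5, 'a': 8}
d['q'] = 1 → {'c': 5, 'a': 8, 'q': 1}
d['f'] = d['a']+2 = 10 → {'c': 5, 'a': 8, 'q': 1, 'f': 10}
d['h'] = 4 → {'c': 5, 'a': 8, 'q': 1, 'f': 10, 'h': 4}
del 'q' → {'c': 5, 'a': 8, 'f': 10, 'h': 4}
sum of values = 27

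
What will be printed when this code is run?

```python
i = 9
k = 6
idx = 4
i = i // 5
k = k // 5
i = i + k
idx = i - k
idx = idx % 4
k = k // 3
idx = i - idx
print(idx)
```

i = 9//5 = 1
k = 6//5 = 1
i = 1+1 = 2
idx = 2-1 = 1
idx = 1%4 = 1
k = 1//3 = 0
idx = 2-1 = 1

1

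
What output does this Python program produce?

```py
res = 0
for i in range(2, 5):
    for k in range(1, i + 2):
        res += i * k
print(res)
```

i=2,k=1: res = 0+2 = 2
i=2,k=2: res = 2+4 = 6
i=2,k=3: res = 6+6 = 12
i=3,k=1: res = 12+3 = 15
i=3,k=2: res = 15+6 = 21
i=3,k=3: res = 21+9 = 30
i=3,k=4: res = 30+12 = 42
i=4,k=1: res = 42+4 = 46
i=4,k=2: res = 46+8 = 54
i=4,k=3: res = 54+12 = 66
i=4,k=4: res = 66+16 = 82
i=4,k=5: res = 82+20 = 102

102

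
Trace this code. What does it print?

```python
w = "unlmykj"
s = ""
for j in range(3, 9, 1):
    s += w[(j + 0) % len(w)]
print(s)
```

mykjun

j=3: add w[3]='m' → 'm'
j=4: add w[4]='y' → 'my'
j=5: add w[5]='k' → 'myk'
j=6: add w[6]='j' → 'mykj'
j=7: add w[0]='u' → 'mykju'
j=8: add w[1]='n' → 'mykjun'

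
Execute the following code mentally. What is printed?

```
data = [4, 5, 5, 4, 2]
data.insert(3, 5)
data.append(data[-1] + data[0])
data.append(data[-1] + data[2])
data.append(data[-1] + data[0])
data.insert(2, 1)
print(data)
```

[4, 5, 1, 5, 5, 4, 2, 6, 11, 15]

insert 5 at 3 → [4, 5, 5, 5, 4, 2]
append data[-1]+data[0] = 2+4 = 6 → [4, 5, 5, 5, 4, 2, 6]
append data[-1]+data[2] = 6+5 = 11 → [4, 5, 5, 5, 4, 2, 6, 11]
append data[-1]+data[0] = 11+4 = 15 → [4, 5, 5, 5, 4, 2, 6, 11, 15]
insert 1 at 2 → [4, 5, 1, 5, 5, 4, 2, 6, 11, 15]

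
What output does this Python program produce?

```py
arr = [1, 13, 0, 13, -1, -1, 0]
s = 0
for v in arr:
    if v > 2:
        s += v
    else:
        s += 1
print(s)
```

v=1: not >2, s = 0+1 = 1
v=13: >2, s = 1+13 = 14
v=0: not >2, s = 14+1 = 15
v=13: >2, s = 15+13 = 28
v=-1: not >2, s = 28+1 = 29
v=-1: not >2, s = 29+1 = 30
v=0: not >2, s = 30+1 = 31

31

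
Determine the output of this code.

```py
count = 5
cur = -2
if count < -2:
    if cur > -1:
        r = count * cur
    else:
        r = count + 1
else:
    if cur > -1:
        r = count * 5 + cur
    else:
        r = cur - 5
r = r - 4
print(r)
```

-11

count=5, cur=-2
count < -2 is False; cur > -1 is False
→ r = cur - 5 = -7
r = (-7)-4 = -11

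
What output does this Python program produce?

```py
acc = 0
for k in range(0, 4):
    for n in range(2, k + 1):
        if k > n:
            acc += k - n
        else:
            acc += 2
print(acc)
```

5

k=2,n=2: not 2>2, acc = 0+2 = 2
k=3,n=2: 3>2, acc = 2+1 = 3
k=3,n=3: not 3>3, acc = 3+2 = 5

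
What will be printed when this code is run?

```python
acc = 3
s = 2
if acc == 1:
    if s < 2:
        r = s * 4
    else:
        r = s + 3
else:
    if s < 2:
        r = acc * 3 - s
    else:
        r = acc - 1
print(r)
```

acc=3, s=2
acc == 1 is False; s < 2 is False
→ r = acc - 1 = 2

2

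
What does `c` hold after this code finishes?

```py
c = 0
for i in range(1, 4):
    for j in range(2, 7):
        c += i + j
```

i=1,j=2: c = 0+3 = 3
i=1,j=3: c = 3+4 = 7
i=1,j=4: c = 7+5 = 12
i=1,j=5: c = 12+6 = 18
i=1,j=6: c = 18+7 = 25
i=2,j=2: c = 25+4 = 29
i=2,j=3: c = 29+5 = 34
i=2,j=4: c = 34+6 = 40
i=2,j=5: c = 40+7 = 47
i=2,j=6: c = 47+8 = 55
i=3,j=2: c = 55+5 = 60
i=3,j=3: c = 60+6 = 66
i=3,j=4: c = 66+7 = 73
i=3,j=5: c = 73+8 = 81
i=3,j=6: c = 81+9 = 90

90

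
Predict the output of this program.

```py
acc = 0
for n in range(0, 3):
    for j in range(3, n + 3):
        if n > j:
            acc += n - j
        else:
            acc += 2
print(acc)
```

6

n=1,j=3: not 1>3, acc = 0+2 = 2
n=2,j=3: not 2>3, acc = 2+2 = 4
n=2,j=4: not 2>4, acc = 4+2 = 6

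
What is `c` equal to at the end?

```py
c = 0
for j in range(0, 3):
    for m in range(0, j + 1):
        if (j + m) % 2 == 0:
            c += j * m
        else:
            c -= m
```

j=0,m=0: even sum, c = 0+0 = 0
j=1,m=0: odd sum, c = 0-0 = 0
j=1,m=1: even sum, c = 0+1 = 1
j=2,m=0: even sum, c = 1+0 = 1
j=2,m=1: odd sum, c = 1-1 = 0
j=2,m=2: even sum, c = 0+4 = 4

4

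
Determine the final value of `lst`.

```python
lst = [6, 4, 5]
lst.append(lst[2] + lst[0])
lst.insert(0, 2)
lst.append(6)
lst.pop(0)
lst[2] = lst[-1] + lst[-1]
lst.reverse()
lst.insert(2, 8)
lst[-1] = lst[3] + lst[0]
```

[6, 11, 8, 12, 4, 18]

append lst[2]+lst[0] = 5+6 = 11 → [6, 4, 5, 11]
insert 2 at 0 → [2, 6, 4, 5, 11]
append 6 → [2, 6, 4, 5, 11, 6]
pop(0) removes 2 → [6, 4, 5, 11, 6]
lst[2] = lst[-1]+lst[-1] = 6+6 = 12 → [6, 4, 12, 11, 6]
reverse → [6, 11, 12, 4, 6]
insert 8 at 2 → [6, 11, 8, 12, 4, 6]
lst[-1] = lst[3]+lst[0] = 12+6 = 18 → [6, 11, 8, 12, 4, 18]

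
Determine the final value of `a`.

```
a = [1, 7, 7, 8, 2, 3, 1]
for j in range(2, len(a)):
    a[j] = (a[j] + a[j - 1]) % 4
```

j=2: a[2] = (7+7)%4 = 2 → [1, 7, 2, 8, 2, 3, 1]
j=3: a[3] = (8+2)%4 = 2 → [1, 7, 2, 2, 2, 3, 1]
j=4: a[4] = (2+2)%4 = 0 → [1, 7, 2, 2, 0, 3, 1]
j=5: a[5] = (3+0)%4 = 3 → [1, 7, 2, 2, 0, 3, 1]
j=6: a[6] = (1+3)%4 = 0 → [1, 7, 2, 2, 0, 3, 0]

[1, 7, 2, 2, 0, 3, 0]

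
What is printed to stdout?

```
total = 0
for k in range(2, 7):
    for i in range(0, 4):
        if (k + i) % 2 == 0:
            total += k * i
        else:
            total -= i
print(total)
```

40

k=2,i=0: even sum, total = 0+0 = 0
k=2,i=1: odd sum, total = 0-1 = -1
k=2,i=2: even sum, total = (-1)+4 = 3
k=2,i=3: odd sum, total = 3-3 = 0
k=3,i=0: odd sum, total = 0-0 = 0
k=3,i=1: even sum, total = 0+3 = 3
k=3,i=2: odd sum, total = 3-2 = 1
k=3,i=3: even sum, total = 1+9 = 10
k=4,i=0: even sum, total = 10+0 = 10
k=4,i=1: odd sum, total = 10-1 = 9
k=4,i=2: even sum, total = 9+8 = 17
k=4,i=3: odd sum, total = 17-3 = 14
k=5,i=0: odd sum, total = 14-0 = 14
k=5,i=1: even sum, total = 14+5 = 19
k=5,i=2: odd sum, total = 19-2 = 17
k=5,i=3: even sum, total = 17+15 = 32
k=6,i=0: even sum, total = 32+0 = 32
k=6,i=1: odd sum, total = 32-1 = 31
k=6,i=2: even sum, total = 31+12 = 43
k=6,i=3: odd sum, total = 43-3 = 40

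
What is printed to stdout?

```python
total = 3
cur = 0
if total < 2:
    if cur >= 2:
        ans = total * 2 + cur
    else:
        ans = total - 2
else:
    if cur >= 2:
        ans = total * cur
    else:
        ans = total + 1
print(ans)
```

4

total=3, cur=0
total < 2 is False; cur >= 2 is False
→ ans = total + 1 = 4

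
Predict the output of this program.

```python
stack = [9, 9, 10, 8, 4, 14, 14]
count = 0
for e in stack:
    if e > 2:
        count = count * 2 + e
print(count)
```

e=9: >2, count = 0*2+9 = 9
e=9: >2, count = 9*2+9 = 27
e=10: >2, count = 27*2+10 = 64
e=8: >2, count = 64*2+8 = 136
e=4: >2, count = 136*2+4 = 276
e=14: >2, count = 276*2+14 = 566
e=14: >2, count = 566*2+14 = 1146

1146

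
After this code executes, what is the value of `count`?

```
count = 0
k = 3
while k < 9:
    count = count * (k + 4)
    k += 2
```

0

k=3: count = 0*7 = 0
k=5: count = 0*9 = 0
k=7: count = 0*11 = 0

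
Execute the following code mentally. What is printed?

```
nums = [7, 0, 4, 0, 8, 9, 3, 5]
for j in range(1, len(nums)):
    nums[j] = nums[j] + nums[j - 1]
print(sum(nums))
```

150

j=1: nums[1] = 0+7 = 7 → [7, 7, 4, 0, 8, 9, 3, 5]
j=2: nums[2] = 4+7 = 11 → [7, 7, 11, 0, 8, 9, 3, 5]
j=3: nums[3] = 0+11 = 11 → [7, 7, 11, 11, 8, 9, 3, 5]
j=4: nums[4] = 8+11 = 19 → [7, 7, 11, 11, 19, 9, 3, 5]
j=5: nums[5] = 9+19 = 28 → [7, 7, 11, 11, 19, 28, 3, 5]
j=6: nums[6] = 3+28 = 31 → [7, 7, 11, 11, 19, 28, 31, 5]
j=7: nums[7] = 5+31 = 36 → [7, 7, 11, 11, 19, 28, 31, 36]
sum = 150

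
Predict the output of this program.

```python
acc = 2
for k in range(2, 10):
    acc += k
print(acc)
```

46

k=2: acc = 2+2 = 4
k=3: acc = 4+3 = 7
k=4: acc = 7+4 = 11
k=5: acc = 11+5 = 16
k=6: acc = 16+6 = 22
k=7: acc = 22+7 = 29
k=8: acc = 29+8 = 37
k=9: acc = 37+9 = 46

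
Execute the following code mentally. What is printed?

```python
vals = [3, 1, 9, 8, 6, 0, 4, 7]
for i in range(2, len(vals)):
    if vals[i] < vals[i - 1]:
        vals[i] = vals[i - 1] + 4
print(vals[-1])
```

29

i=2: 9>=1, unchanged → [3, 1, 9, 8, 6, 0, 4, 7]
i=3: 8<9, vals[3] = 9+4 = 13 → [3, 1, 9, 13, 6, 0, 4, 7]
i=4: 6<13, vals[4] = 13+4 = 17 → [3, 1, 9, 13, 17, 0, 4, 7]
i=5: 0<17, vals[5] = 17+4 = 21 → [3, 1, 9, 13, 17, 21, 4, 7]
i=6: 4<21, vals[6] = 21+4 = 25 → [3, 1, 9, 13, 17, 21, 25, 7]
i=7: 7<25, vals[7] = 25+4 = 29 → [3, 1, 9, 13, 17, 21, 25, 29]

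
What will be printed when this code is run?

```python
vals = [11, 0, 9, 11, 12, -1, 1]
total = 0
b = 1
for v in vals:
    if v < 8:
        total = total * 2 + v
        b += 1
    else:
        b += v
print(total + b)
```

46

v=11: not <8; b=12
v=0: <8, total = 0*2+0 = 0; b=13
v=9: not <8; b=22
v=11: not <8; b=33
v=12: not <8; b=45
v=-1: <8, total = 0*2+(-1) = -1; b=46
v=1: <8, total = (-1)*2+1 = -1; b=47
total+b = (-1)+47 = 46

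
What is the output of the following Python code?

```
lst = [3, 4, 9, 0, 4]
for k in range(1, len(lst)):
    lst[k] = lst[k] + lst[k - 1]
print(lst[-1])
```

20

k=1: lst[1] = 4+3 = 7 → [3, 7, 9, 0, 4]
k=2: lst[2] = 9+7 = 16 → [3, 7, 16, 0, 4]
k=3: lst[3] = 0+16 = 16 → [3, 7, 16, 16, 4]
k=4: lst[4] = 4+16 = 20 → [3, 7, 16, 16, 20]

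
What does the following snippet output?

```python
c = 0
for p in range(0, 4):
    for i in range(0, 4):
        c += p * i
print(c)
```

36

p=0,i=0: c = 0+0 = 0
p=0,i=1: c = 0+0 = 0
p=0,i=2: c = 0+0 = 0
p=0,i=3: c = 0+0 = 0
p=1,i=0: c = 0+0 = 0
p=1,i=1: c = 0+1 = 1
p=1,i=2: c = 1+2 = 3
p=1,i=3: c = 3+3 = 6
p=2,i=0: c = 6+0 = 6
p=2,i=1: c = 6+2 = 8
p=2,i=2: c = 8+4 = 12
p=2,i=3: c = 12+6 = 18
p=3,i=0: c = 18+0 = 18
p=3,i=1: c = 18+3 = 21
p=3,i=2: c = 21+6 = 27
p=3,i=3: c = 27+9 = 36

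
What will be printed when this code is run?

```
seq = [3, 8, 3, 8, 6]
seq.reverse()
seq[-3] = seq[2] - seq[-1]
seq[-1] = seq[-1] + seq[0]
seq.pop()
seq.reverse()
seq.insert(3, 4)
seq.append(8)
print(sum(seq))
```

reverse → [6, 8, 3, 8, 3]
seq[-3] = seq[2]-seq[-1] = 3-3 = 0 → [6, 8, 0, 8, 3]
seq[-1] = seq[-1]+seq[0] = 3+6 = 9 → [6, 8, 0, 8, 9]
pop() removes 9 → [6, 8, 0, 8]
reverse → [8, 0, 8, 6]
insert 4 at 3 → [8, 0, 8, 4, 6]
append 8 → [8, 0, 8, 4, 6, 8]
sum = 34

34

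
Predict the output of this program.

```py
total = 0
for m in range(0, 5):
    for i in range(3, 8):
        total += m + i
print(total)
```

m=0,i=3: total = 0+3 = 3
m=0,i=4: total = 3+4 = 7
m=0,i=5: total = 7+5 = 12
m=0,i=6: total = 12+6 = 18
m=0,i=7: total = 18+7 = 25
m=1,i=3: total = 25+4 = 29
m=1,i=4: total = 29+5 = 34
m=1,i=5: total = 34+6 = 40
m=1,i=6: total = 40+7 = 47
m=1,i=7: total = 47+8 = 55
m=2,i=3: total = 55+5 = 60
m=2,i=4: total = 60+6 = 66
m=2,i=5: total = 66+7 = 73
m=2,i=6: total = 73+8 = 81
m=2,i=7: total = 81+9 = 90
m=3,i=3: total = 90+6 = 96
m=3,i=4: total = 96+7 = 103
m=3,i=5: total = 103+8 = 111
m=3,i=6: total = 111+9 = 120
m=3,i=7: total = 120+10 = 130
m=4,i=3: total = 130+7 = 137
m=4,i=4: total = 137+8 = 145
m=4,i=5: total = 145+9 = 154
m=4,i=6: total = 154+10 = 164
m=4,i=7: total = 164+11 = 175

175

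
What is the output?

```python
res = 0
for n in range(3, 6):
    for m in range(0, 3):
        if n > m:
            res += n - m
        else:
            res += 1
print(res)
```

n=3,m=0: 3>0, res = 0+3 = 3
n=3,m=1: 3>1, res = 3+2 = 5
n=3,m=2: 3>2, res = 5+1 = 6
n=4,m=0: 4>0, res = 6+4 = 10
n=4,m=1: 4>1, res = 10+3 = 13
n=4,m=2: 4>2, res = 13+2 = 15
n=5,m=0: 5>0, res = 15+5 = 20
n=5,m=1: 5>1, res = 20+4 = 24
n=5,m=2: 5>2, res = 24+3 = 27

27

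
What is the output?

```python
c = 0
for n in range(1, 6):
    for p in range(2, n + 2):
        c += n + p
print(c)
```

105

n=1,p=2: c = 0+3 = 3
n=2,p=2: c = 3+4 = 7
n=2,p=3: c = 7+5 = 12
n=3,p=2: c = 12+5 = 17
n=3,p=3: c = 17+6 = 23
n=3,p=4: c = 23+7 = 30
n=4,p=2: c = 30+6 = 36
n=4,p=3: c = 36+7 = 43
n=4,p=4: c = 43+8 = 51
n=4,p=5: c = 51+9 = 60
n=5,p=2: c = 60+7 = 67
n=5,p=3: c = 67+8 = 75
n=5,p=4: c = 75+9 = 84
n=5,p=5: c = 84+10 = 94
n=5,p=6: c = 94+11 = 105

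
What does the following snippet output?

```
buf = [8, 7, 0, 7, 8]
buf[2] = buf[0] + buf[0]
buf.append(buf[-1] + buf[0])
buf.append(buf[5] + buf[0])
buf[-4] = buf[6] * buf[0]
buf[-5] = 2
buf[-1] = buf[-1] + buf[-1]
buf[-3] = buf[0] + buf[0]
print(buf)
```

buf[2] = buf[0]+buf[0] = 8+8 = 16 → [8, 7, 16, 7, 8]
append buf[-1]+buf[0] = 8+8 = 16 → [8, 7, 16, 7, 8, 16]
append buf[5]+buf[0] = 16+8 = 24 → [8, 7, 16, 7, 8, 16, 24]
buf[-4] = buf[6]*buf[0] = 24*8 = 192 → [8, 7, 16, 192, 8, 16, 24]
buf[-5] = 2 → [8, 7, 2, 192, 8, 16, 24]
buf[-1] = buf[-1]+buf[-1] = 24+24 = 48 → [8, 7, 2, 192, 8, 16, 48]
buf[-3] = buf[0]+buf[0] = 8+8 = 16 → [8, 7, 2, 192, 16, 16, 48]

[8, 7, 2, 192, 16, 16, 48]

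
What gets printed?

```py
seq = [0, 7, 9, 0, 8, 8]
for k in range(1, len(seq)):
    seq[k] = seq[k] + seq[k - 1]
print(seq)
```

[0, 7, 16, 16, 24, 32]

k=1: seq[1] = 7+0 = 7 → [0, 7, 9, 0, 8, 8]
k=2: seq[2] = 9+7 = 16 → [0, 7, 16, 0, 8, 8]
k=3: seq[3] = 0+16 = 16 → [0, 7, 16, 16, 8, 8]
k=4: seq[4] = 8+16 = 24 → [0, 7, 16, 16, 24, 8]
k=5: seq[5] = 8+24 = 32 → [0, 7, 16, 16, 24, 32]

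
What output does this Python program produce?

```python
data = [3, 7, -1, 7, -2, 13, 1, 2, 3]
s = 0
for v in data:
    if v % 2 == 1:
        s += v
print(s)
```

33

v=3: odd, s = 0+3 = 3
v=7: odd, s = 3+7 = 10
v=-1: odd, s = 10+(-1) = 9
v=7: odd, s = 9+7 = 16
v=-2: not odd
v=13: odd, s = 16+13 = 29
v=1: odd, s = 29+1 = 30
v=2: not odd
v=3: odd, s = 30+3 = 33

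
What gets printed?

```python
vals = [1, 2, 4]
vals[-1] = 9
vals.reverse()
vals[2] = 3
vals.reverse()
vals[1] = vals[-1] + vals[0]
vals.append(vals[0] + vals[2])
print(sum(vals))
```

vals[-1] = 9 → [1, 2, 9]
reverse → [9, 2, 1]
vals[2] = 3 → [9, 2, 3]
reverse → [3, 2, 9]
vals[1] = vals[-1]+vals[0] = 9+3 = 12 → [3, 12, 9]
append vals[0]+vals[2] = 3+9 = 12 → [3, 12, 9, 12]
sum = 36

36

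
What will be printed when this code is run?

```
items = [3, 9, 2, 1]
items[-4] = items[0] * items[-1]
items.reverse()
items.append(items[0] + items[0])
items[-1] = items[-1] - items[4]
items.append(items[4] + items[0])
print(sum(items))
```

16

items[-4] = items[0]*items[-1] = 3*1 = 3 → [3, 9, 2, 1]
reverse → [1, 2, 9, 3]
append items[0]+items[0] = 1+1 = 2 → [1, 2, 9, 3, 2]
items[-1] = items[-1]-items[4] = 2-2 = 0 → [1, 2, 9, 3, 0]
append items[4]+items[0] = 0+1 = 1 → [1, 2, 9, 3, 0, 1]
sum = 16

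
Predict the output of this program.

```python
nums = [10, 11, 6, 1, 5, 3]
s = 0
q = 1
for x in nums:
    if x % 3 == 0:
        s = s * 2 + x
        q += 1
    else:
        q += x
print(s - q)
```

x=10: not %3==0; q=11
x=11: not %3==0; q=22
x=6: %3==0, s = 0*2+6 = 6; q=23
x=1: not %3==0; q=24
x=5: not %3==0; q=29
x=3: %3==0, s = 6*2+3 = 15; q=30
s-q = 15-30 = -15

-15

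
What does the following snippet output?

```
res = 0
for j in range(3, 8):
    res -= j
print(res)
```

-25

j=3: res = 0-3 = -3
j=4: res = (-3)-4 = -7
j=5: res = (-7)-5 = -12
j=6: res = (-12)-6 = -18
j=7: res = (-18)-7 = -25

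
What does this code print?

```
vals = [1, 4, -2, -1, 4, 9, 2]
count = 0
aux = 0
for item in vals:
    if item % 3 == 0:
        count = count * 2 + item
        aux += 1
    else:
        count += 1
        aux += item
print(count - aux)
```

item=1: not %3==0, count = 0+1 = 1; aux=1
item=4: not %3==0, count = 1+1 = 2; aux=5
item=-2: not %3==0, count = 2+1 = 3; aux=3
item=-1: not %3==0, count = 3+1 = 4; aux=2
item=4: not %3==0, count = 4+1 = 5; aux=6
item=9: %3==0, count = 5*2+9 = 19; aux=7
item=2: not %3==0, count = 19+1 = 20; aux=9
count-aux = 20-9 = 11

11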